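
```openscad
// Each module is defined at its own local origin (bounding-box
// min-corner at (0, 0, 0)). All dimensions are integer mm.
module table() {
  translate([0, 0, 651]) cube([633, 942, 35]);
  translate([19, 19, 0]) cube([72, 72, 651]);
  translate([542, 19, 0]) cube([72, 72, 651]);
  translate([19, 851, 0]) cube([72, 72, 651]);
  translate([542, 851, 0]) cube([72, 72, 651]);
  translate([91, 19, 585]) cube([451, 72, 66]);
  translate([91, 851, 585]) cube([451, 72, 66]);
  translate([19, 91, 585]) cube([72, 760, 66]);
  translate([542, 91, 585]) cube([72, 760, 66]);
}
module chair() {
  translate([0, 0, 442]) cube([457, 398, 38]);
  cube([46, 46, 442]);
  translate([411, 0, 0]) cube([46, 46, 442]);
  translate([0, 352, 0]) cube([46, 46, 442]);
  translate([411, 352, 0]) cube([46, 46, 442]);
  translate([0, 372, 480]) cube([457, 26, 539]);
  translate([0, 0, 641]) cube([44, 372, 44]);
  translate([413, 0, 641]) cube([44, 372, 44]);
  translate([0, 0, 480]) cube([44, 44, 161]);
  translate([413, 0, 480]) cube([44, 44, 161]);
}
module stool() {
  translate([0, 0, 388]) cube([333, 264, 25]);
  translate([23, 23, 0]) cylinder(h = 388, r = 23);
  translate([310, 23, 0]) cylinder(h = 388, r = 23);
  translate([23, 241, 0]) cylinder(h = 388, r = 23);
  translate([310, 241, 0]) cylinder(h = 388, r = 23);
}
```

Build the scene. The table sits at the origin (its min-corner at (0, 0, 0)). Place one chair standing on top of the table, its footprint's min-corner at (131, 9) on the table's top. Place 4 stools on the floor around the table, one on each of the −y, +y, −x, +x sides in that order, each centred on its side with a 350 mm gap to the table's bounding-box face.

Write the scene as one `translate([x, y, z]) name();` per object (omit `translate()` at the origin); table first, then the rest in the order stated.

table();
translate([131, 9, 686]) chair();
translate([150, -614, 0]) stool();
translate([150, 1292, 0]) stool();
translate([-683, 339, 0]) stool();
translate([983, 339, 0]) stool();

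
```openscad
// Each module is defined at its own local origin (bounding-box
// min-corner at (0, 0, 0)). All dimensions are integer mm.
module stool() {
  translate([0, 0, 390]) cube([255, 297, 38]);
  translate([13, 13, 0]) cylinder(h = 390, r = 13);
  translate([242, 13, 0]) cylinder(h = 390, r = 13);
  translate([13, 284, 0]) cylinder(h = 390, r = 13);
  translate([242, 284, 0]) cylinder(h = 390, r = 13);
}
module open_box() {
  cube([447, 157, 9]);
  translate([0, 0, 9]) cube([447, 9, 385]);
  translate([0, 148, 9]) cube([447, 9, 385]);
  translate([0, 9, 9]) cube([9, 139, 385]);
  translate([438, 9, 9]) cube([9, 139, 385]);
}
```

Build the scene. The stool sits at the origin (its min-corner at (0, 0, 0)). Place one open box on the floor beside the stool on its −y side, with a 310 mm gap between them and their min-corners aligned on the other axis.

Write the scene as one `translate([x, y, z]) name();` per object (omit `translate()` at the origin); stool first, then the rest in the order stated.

stool();
translate([0, -467, 0]) open_box();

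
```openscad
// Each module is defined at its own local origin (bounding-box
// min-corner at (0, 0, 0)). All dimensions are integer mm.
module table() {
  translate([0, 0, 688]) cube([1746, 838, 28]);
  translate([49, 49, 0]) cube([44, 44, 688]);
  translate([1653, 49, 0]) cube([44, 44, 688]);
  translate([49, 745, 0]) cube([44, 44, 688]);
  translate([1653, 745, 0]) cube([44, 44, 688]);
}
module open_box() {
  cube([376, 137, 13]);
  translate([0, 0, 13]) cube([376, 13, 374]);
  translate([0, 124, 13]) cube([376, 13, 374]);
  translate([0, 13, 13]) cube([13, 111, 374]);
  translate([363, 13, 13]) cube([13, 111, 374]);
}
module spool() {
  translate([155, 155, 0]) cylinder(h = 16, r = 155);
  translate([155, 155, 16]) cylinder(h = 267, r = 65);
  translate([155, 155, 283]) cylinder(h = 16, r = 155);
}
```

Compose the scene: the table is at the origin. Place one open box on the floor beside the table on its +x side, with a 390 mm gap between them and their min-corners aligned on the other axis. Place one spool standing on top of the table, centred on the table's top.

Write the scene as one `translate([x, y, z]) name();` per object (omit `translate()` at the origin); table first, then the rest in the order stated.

table();
translate([2136, 0, 0]) open_box();
translate([718, 264, 716]) spool();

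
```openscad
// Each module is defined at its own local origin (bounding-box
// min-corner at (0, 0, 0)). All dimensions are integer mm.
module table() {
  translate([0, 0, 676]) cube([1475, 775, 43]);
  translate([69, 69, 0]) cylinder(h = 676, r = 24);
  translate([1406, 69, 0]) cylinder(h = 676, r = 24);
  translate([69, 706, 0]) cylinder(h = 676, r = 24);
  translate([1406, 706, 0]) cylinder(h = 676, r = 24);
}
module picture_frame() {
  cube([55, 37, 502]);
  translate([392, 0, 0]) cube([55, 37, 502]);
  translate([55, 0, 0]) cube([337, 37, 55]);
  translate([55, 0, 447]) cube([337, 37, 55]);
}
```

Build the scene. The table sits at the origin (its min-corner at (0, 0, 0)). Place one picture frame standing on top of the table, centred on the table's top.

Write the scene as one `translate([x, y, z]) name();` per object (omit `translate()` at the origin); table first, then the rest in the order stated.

table();
translate([514, 369, 719]) picture_frame();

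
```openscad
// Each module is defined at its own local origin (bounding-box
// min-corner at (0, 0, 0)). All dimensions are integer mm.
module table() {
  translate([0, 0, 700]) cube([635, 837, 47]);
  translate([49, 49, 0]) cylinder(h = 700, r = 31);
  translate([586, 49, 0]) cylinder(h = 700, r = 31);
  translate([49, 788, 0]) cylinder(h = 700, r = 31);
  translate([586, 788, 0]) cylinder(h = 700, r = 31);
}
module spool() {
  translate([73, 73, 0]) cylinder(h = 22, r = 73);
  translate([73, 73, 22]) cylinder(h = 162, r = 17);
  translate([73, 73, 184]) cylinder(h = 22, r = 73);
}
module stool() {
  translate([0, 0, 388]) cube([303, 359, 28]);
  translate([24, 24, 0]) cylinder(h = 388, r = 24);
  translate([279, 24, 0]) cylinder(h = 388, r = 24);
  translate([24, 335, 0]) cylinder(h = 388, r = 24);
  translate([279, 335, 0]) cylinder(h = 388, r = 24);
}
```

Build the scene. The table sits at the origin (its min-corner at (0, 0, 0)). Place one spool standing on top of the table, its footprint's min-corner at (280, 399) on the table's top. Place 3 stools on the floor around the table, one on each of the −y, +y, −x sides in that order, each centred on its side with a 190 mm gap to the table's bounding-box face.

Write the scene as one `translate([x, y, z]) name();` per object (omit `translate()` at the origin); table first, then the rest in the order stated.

table();
translate([280, 399, 747]) spool();
translate([166, -549, 0]) stool();
translate([166, 1027, 0]) stool();
translate([-493, 239, 0]) stool();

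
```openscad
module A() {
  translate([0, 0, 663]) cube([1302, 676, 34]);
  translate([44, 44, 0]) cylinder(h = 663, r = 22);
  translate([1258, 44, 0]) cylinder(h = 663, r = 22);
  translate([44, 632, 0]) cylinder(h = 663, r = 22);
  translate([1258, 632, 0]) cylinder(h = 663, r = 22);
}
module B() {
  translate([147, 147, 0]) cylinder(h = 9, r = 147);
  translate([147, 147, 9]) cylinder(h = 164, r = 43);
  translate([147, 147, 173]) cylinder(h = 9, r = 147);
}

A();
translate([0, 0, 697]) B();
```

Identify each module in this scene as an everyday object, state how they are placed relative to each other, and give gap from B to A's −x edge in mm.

The spool's min-x is at 0; the table's min-x is 0; gap = 0 mm.

A is a table. B is a spool. The spool is on top of the table. The gap from the spool to the table's −x edge is 0 mm.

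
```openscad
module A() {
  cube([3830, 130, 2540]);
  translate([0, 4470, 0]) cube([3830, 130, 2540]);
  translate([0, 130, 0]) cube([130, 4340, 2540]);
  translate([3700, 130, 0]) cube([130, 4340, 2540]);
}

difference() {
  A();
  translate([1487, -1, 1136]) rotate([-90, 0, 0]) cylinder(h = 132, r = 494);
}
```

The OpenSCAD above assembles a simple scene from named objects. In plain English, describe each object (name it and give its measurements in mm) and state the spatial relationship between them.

A is the wall frame of a small rectangular building: four walls, each 2540 mm tall and 130 mm thick, enclosing a footprint 3830 mm (x) by 4600 mm (y) outside-to-outside, with no floor or roof. The front and back walls (the −y and +y sides) span the full width; the two side walls fit between them.

The house frame has a circular hole of radius 494 mm through its front wall, centred at (x = 1487, z = 1136).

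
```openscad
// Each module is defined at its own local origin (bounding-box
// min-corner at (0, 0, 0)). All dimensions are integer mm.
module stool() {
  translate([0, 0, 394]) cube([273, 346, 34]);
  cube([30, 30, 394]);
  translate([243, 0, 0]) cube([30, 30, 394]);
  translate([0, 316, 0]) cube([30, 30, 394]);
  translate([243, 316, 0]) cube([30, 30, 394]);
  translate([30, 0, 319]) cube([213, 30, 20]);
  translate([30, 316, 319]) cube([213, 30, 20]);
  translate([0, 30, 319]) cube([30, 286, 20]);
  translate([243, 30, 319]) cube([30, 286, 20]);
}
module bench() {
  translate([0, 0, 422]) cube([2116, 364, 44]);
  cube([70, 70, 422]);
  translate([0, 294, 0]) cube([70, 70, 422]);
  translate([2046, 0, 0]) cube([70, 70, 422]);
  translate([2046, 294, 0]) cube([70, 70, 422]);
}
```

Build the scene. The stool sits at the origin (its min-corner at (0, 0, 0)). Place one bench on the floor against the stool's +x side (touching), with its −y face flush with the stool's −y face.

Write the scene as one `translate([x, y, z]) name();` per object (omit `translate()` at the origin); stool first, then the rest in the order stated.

stool();
translate([273, 0, 0]) bench();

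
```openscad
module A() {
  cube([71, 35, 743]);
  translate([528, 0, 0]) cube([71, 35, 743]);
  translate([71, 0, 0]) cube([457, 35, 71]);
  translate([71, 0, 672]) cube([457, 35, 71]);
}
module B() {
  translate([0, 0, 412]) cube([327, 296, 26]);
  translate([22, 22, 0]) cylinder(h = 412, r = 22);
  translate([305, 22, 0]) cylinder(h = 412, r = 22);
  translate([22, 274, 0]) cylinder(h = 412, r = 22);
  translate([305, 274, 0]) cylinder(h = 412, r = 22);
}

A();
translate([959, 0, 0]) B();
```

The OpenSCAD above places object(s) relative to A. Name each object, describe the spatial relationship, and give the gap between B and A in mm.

A is a picture frame. B is a stool. The stool is on the floor beside the picture frame on its +x side. The gap between the stool and the picture frame is 360 mm.

The stool's nearest face is 360 mm from the picture frame's +x face.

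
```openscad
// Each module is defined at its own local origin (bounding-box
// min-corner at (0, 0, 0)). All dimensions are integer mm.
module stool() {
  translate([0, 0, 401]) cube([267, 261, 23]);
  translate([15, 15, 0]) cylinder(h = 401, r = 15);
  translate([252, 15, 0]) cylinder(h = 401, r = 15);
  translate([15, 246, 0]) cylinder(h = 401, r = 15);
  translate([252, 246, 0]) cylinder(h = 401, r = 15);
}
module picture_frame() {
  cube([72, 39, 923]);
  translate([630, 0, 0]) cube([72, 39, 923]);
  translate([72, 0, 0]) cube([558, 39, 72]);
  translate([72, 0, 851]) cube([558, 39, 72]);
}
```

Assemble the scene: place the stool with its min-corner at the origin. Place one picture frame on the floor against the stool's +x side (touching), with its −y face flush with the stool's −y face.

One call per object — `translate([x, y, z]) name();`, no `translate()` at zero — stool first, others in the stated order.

stool();
translate([267, 0, 0]) picture_frame();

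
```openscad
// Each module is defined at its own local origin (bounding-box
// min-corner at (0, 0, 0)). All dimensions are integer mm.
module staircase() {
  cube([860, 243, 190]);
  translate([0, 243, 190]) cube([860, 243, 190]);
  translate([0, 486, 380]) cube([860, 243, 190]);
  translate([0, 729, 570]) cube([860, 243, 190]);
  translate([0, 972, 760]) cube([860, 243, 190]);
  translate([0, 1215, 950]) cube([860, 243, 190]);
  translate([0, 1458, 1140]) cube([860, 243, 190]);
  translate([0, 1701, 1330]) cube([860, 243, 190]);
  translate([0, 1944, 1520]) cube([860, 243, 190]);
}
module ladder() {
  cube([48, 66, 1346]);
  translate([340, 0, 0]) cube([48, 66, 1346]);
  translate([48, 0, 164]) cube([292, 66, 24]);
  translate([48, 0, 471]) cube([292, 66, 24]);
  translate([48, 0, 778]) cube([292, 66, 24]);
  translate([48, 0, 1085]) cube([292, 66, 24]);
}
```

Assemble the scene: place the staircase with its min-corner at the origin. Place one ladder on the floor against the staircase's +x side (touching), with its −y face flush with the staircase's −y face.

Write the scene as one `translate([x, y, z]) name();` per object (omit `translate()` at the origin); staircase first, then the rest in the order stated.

staircase();
translate([860, 0, 0]) ladder();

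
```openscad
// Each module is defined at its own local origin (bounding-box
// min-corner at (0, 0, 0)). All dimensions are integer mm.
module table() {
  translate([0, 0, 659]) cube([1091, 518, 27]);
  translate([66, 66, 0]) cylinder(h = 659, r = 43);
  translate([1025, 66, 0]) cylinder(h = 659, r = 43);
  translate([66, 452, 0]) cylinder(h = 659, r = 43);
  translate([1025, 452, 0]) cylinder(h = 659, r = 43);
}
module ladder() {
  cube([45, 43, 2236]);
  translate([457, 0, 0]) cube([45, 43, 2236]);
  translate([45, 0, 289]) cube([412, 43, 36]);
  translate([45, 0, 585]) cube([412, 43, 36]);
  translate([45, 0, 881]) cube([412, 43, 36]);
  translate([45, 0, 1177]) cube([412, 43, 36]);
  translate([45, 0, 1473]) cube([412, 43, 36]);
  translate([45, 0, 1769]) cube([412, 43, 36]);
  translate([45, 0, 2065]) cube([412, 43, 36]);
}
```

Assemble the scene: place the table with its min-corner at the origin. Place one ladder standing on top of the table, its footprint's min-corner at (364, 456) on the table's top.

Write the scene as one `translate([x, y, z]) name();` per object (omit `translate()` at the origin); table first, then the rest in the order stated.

table();
translate([364, 456, 686]) ladder();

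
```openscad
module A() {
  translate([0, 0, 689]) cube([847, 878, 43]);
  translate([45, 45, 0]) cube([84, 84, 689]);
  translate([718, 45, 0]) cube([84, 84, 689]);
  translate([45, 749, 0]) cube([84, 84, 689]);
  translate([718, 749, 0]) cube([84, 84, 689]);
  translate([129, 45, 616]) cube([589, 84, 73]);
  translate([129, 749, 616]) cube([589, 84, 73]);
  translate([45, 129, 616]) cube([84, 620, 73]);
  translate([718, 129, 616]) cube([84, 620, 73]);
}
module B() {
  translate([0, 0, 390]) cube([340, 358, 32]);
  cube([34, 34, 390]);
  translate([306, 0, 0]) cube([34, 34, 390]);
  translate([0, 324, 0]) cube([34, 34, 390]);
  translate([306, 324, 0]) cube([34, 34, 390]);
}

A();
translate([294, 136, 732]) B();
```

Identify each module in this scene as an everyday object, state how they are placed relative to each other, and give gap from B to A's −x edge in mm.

A is a table. B is a stool. The stool is on top of the table. The gap from the stool to the table's −x edge is 294 mm.

The stool's min-x is at 294; the table's min-x is 0; gap = 294 mm.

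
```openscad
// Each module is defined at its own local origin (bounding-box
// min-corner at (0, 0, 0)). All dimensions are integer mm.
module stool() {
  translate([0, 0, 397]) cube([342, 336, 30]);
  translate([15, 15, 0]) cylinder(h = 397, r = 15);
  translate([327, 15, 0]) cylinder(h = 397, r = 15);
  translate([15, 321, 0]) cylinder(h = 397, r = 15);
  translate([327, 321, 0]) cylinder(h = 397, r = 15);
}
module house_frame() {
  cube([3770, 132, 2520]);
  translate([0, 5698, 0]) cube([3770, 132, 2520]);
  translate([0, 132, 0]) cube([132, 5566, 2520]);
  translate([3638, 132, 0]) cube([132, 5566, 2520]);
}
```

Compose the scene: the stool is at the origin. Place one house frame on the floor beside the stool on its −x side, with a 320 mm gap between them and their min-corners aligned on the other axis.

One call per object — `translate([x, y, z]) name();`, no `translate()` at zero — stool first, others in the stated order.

stool();
translate([-4090, 0, 0]) house_frame();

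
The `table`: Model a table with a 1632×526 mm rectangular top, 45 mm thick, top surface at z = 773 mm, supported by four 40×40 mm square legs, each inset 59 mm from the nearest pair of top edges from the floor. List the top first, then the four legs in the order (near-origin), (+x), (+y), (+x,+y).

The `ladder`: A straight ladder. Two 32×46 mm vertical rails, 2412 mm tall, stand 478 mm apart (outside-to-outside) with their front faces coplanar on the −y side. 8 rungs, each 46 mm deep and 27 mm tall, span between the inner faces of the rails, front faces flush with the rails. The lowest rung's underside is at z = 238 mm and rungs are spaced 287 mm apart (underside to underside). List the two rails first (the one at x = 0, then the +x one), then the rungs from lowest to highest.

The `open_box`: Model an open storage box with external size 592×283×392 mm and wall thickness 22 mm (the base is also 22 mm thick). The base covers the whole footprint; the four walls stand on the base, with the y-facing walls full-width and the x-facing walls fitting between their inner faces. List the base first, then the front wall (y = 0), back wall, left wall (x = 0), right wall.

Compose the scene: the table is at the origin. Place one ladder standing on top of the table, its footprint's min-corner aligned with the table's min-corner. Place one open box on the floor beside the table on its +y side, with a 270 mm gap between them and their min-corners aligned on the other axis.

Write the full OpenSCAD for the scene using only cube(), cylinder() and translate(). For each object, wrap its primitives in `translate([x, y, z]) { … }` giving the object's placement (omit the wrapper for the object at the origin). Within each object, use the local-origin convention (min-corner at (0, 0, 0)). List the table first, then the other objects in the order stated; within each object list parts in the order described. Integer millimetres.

translate([0, 0, 728]) cube([1632, 526, 45]);
translate([59, 59, 0]) cube([40, 40, 728]);
translate([1533, 59, 0]) cube([40, 40, 728]);
translate([59, 427, 0]) cube([40, 40, 728]);
translate([1533, 427, 0]) cube([40, 40, 728]);
translate([0, 0, 773]) {
  cube([32, 46, 2412]);
  translate([446, 0, 0]) cube([32, 46, 2412]);
  translate([32, 0, 238]) cube([414, 46, 27]);
  translate([32, 0, 525]) cube([414, 46, 27]);
  translate([32, 0, 812]) cube([414, 46, 27]);
  translate([32, 0, 1099]) cube([414, 46, 27]);
  translate([32, 0, 1386]) cube([414, 46, 27]);
  translate([32, 0, 1673]) cube([414, 46, 27]);
  translate([32, 0, 1960]) cube([414, 46, 27]);
  translate([32, 0, 2247]) cube([414, 46, 27]);
}
translate([0, 796, 0]) {
  cube([592, 283, 22]);
  translate([0, 0, 22]) cube([592, 22, 370]);
  translate([0, 261, 22]) cube([592, 22, 370]);
  translate([0, 22, 22]) cube([22, 239, 370]);
  translate([570, 22, 22]) cube([22, 239, 370]);
}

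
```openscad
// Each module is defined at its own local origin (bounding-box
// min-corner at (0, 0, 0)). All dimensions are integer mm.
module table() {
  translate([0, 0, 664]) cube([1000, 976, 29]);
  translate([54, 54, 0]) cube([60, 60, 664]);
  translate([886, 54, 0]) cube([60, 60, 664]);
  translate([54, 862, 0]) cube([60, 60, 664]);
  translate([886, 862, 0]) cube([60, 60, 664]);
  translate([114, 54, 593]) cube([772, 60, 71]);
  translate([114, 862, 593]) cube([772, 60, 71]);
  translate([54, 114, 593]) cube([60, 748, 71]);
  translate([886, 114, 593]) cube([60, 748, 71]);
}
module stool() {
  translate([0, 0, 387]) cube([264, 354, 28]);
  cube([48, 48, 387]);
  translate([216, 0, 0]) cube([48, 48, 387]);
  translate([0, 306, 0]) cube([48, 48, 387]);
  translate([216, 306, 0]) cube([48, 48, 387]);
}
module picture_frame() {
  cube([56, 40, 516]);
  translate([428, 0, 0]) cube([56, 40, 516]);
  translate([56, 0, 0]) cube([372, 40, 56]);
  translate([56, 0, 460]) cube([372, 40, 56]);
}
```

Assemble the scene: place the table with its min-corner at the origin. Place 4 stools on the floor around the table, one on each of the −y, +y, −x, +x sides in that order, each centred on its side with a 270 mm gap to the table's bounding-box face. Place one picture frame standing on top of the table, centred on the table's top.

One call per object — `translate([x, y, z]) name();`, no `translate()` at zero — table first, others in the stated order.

table();
translate([368, -624, 0]) stool();
translate([368, 1246, 0]) stool();
translate([-534, 311, 0]) stool();
translate([1270, 311, 0]) stool();
translate([258, 468, 693]) picture_frame();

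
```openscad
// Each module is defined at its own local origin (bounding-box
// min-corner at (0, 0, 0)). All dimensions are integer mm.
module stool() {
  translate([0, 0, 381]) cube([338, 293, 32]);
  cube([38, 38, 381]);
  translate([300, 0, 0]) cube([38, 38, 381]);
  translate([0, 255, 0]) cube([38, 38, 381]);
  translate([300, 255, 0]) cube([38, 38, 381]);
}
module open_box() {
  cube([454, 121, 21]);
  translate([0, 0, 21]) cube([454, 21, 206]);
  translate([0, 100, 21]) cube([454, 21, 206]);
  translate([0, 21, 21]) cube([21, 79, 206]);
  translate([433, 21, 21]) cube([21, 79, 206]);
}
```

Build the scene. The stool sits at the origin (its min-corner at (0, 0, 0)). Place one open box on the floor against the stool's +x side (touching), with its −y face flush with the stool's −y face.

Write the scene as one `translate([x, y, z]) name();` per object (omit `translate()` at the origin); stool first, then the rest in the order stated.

stool();
translate([338, 0, 0]) open_box();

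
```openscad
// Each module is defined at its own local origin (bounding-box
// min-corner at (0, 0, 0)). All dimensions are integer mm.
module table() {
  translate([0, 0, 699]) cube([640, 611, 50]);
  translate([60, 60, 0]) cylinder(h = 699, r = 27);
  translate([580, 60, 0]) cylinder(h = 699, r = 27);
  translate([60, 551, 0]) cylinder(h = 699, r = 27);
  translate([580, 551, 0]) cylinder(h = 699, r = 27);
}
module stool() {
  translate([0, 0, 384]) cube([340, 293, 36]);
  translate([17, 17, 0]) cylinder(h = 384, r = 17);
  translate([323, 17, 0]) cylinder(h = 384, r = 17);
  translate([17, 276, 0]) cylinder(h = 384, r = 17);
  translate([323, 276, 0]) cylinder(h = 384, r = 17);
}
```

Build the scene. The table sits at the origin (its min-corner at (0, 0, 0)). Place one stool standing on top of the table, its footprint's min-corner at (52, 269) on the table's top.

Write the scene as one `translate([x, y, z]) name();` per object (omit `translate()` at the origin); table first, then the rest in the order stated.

table();
translate([52, 269, 749]) stool();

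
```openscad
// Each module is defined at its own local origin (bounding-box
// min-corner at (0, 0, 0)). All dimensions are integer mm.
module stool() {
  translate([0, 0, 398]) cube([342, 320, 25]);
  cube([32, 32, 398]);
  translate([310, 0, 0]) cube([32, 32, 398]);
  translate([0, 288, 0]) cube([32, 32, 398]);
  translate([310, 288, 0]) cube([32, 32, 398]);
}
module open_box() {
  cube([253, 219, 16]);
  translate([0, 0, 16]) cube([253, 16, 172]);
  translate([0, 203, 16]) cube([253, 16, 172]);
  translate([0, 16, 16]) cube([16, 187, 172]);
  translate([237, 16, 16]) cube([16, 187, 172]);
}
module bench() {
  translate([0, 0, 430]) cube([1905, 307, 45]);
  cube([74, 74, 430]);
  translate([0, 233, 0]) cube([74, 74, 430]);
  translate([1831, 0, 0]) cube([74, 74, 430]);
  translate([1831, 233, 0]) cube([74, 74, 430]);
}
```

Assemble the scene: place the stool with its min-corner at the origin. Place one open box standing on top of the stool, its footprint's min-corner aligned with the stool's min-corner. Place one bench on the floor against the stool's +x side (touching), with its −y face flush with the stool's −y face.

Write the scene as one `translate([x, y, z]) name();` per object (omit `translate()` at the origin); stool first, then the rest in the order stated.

stool();
translate([0, 0, 423]) open_box();
translate([342, 0, 0]) bench();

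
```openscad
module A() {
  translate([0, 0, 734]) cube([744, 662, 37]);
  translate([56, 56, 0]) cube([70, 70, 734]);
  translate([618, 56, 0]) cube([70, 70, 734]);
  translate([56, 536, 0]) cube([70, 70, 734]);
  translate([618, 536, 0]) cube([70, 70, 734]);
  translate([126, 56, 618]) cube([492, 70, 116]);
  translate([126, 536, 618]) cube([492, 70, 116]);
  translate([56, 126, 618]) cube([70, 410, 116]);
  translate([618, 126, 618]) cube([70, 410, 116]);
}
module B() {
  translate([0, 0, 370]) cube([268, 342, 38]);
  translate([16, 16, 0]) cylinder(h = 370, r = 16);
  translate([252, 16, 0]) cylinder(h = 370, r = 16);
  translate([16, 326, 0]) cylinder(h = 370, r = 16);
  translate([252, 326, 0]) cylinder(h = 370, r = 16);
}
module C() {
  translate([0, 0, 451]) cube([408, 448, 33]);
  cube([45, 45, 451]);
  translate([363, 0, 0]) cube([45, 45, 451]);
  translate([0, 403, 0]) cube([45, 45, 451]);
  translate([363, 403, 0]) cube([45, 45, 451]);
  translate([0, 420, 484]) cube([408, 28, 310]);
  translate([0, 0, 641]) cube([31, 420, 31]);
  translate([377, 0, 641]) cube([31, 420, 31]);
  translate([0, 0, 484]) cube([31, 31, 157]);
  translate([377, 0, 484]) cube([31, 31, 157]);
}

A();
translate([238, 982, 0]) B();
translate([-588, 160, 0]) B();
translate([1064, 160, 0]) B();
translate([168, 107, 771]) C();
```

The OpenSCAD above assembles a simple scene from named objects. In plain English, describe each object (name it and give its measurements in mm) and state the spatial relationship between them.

A is a table: top 744 mm (x) × 662 mm (y), 37 mm thick, upper face at z = 771 mm, on four 70×70 mm square legs, each inset 56 mm from the nearest pair of top edges, running from z = 0 to the bottom of the top. Four apron rails, 70 mm thick and 116 mm tall, run between adjacent legs with their top edges flush with the underside of the top and their outer faces flush with the legs' outer faces.

B is a simple wooden stool: a rectangular seat 268 mm (x) by 342 mm (y), 38 mm thick, top face at z = 408 mm, on four round legs, each 32 mm in diameter. The legs rest on z = 0, each leg's axis is inset half a diameter from the nearest pair of seat edges (so the leg's bounding box is flush with the corner).

C is a chair: 408×448 mm seat, 33 mm thick, top at z = 484 mm, on four 45 mm square corner legs flush with the seat edges. A 28 mm thick backrest slab spans the full seat width, extending 310 mm above the seat top, its back face flush with the seat's +y edge. Two armrests of 31×31 mm section run along each side from the seat's front edge to the front of the backrest, top faces 188 mm above the seat top and outer faces flush with the seat's x-edges; a 31×31 mm post under the front of each armrest stands on the seat at the front corner.

Three stools sit around the table at the +y, −x, +x sides. The chair is on top of the table, centred.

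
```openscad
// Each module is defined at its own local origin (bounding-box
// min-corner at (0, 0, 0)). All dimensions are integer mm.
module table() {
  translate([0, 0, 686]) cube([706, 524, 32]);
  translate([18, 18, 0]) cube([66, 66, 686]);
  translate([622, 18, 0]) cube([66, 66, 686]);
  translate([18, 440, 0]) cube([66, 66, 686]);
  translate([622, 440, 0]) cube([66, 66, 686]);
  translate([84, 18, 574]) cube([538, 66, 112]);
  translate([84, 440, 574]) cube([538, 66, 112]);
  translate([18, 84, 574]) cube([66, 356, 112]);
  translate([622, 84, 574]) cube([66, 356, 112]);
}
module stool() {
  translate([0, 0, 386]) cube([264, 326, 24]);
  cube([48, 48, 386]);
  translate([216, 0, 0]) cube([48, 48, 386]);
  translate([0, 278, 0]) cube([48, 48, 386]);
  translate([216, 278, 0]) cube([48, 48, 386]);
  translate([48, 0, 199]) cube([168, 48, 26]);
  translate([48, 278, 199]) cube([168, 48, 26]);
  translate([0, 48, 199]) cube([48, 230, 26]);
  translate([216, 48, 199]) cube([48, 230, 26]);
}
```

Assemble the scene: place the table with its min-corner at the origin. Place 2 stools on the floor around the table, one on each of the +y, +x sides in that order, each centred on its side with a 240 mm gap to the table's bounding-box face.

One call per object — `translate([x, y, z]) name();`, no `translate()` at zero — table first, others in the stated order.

table();
translate([221, 764, 0]) stool();
translate([946, 99, 0]) stool();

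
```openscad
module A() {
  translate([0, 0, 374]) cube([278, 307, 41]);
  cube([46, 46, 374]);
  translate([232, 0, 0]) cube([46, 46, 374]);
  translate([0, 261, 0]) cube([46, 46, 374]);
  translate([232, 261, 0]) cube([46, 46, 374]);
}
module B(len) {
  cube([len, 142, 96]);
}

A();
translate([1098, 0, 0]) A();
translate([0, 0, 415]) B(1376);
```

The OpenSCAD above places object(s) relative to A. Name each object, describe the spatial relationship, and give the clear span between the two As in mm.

Second stool starts at x = 1098; first ends at x = 278; clear span = 1098 − 278 = 820 mm.

A is a stool. B is a beam. A beam spans the tops of two stools. The clear span between the two stools is 820 mm.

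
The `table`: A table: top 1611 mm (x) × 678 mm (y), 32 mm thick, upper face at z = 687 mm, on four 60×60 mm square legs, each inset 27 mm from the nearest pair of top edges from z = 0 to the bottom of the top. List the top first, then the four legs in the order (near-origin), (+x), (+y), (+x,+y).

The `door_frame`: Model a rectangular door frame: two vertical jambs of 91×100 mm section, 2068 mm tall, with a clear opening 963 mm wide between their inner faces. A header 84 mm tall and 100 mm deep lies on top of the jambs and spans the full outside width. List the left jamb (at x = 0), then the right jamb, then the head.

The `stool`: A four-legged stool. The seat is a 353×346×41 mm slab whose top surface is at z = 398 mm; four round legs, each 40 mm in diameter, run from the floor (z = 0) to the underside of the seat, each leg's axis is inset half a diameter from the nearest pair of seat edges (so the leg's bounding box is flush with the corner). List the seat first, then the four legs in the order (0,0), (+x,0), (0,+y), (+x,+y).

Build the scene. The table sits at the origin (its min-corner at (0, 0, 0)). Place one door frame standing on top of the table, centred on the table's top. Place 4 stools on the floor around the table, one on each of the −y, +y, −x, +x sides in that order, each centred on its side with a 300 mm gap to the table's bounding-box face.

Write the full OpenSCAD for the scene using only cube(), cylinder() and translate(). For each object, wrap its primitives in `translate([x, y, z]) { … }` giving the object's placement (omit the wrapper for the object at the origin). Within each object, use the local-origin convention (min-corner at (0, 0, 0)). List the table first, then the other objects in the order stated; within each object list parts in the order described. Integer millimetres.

translate([0, 0, 655]) cube([1611, 678, 32]);
translate([27, 27, 0]) cube([60, 60, 655]);
translate([1524, 27, 0]) cube([60, 60, 655]);
translate([27, 591, 0]) cube([60, 60, 655]);
translate([1524, 591, 0]) cube([60, 60, 655]);
translate([233, 289, 687]) {
  cube([91, 100, 2068]);
  translate([1054, 0, 0]) cube([91, 100, 2068]);
  translate([0, 0, 2068]) cube([1145, 100, 84]);
}
translate([629, -646, 0]) {
  translate([0, 0, 357]) cube([353, 346, 41]);
  translate([20, 20, 0]) cylinder(h = 357, r = 20);
  translate([333, 20, 0]) cylinder(h = 357, r = 20);
  translate([20, 326, 0]) cylinder(h = 357, r = 20);
  translate([333, 326, 0]) cylinder(h = 357, r = 20);
}
translate([629, 978, 0]) {
  translate([0, 0, 357]) cube([353, 346, 41]);
  translate([20, 20, 0]) cylinder(h = 357, r = 20);
  translate([333, 20, 0]) cylinder(h = 357, r = 20);
  translate([20, 326, 0]) cylinder(h = 357, r = 20);
  translate([333, 326, 0]) cylinder(h = 357, r = 20);
}
translate([-653, 166, 0]) {
  translate([0, 0, 357]) cube([353, 346, 41]);
  translate([20, 20, 0]) cylinder(h = 357, r = 20);
  translate([333, 20, 0]) cylinder(h = 357, r = 20);
  translate([20, 326, 0]) cylinder(h = 357, r = 20);
  translate([333, 326, 0]) cylinder(h = 357, r = 20);
}
translate([1911, 166, 0]) {
  translate([0, 0, 357]) cube([353, 346, 41]);
  translate([20, 20, 0]) cylinder(h = 357, r = 20);
  translate([333, 20, 0]) cylinder(h = 357, r = 20);
  translate([20, 326, 0]) cylinder(h = 357, r = 20);
  translate([333, 326, 0]) cylinder(h = 357, r = 20);
}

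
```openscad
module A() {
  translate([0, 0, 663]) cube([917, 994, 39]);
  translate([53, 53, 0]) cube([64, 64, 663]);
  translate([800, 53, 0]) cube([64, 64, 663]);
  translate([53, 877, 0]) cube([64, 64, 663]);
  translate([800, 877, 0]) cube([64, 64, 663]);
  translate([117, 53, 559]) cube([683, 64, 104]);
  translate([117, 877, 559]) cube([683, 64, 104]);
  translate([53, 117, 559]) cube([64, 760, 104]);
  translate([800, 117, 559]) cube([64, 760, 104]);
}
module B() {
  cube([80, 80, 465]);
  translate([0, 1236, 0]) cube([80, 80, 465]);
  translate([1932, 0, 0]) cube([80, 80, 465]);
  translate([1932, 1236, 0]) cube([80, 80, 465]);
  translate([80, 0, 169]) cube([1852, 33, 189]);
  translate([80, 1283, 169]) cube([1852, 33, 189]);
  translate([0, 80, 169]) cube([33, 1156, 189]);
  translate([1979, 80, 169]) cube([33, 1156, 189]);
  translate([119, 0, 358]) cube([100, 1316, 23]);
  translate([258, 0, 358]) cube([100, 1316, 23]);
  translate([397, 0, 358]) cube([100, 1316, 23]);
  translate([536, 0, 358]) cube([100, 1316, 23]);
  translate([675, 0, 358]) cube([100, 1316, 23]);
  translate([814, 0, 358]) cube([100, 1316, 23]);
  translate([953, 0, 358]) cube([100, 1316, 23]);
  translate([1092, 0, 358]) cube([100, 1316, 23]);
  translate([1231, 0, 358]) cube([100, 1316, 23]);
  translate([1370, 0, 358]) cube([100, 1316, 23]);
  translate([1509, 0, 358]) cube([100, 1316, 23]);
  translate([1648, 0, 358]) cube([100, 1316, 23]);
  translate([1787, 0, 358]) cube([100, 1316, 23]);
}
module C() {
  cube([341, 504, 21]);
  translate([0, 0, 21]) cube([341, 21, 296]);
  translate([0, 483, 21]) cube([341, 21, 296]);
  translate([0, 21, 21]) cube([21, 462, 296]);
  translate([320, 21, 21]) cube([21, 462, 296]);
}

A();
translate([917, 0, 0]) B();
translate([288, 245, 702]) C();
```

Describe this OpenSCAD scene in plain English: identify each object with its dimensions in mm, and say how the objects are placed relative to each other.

A is a rectangular dining table. The top is 917×994×39 mm with its upper surface at z = 702 mm. It stands on four 64×64 mm square legs, each inset 53 mm from the nearest pair of top edges, running from the floor to the underside of the top. Four apron rails, 64 mm thick and 104 mm tall, run between adjacent legs with their top edges flush with the underside of the top and their outer faces flush with the legs' outer faces.

B is a bed frame 2012 mm long (x) by 1316 mm wide (y). Four 80×80 mm corner posts, 465 mm tall, at the corners of the footprint. Four rails of 33 mm thickness and 189 mm height run between adjacent posts with their undersides at z = 169 mm, their outer faces flush with the outside of the frame (the two x-running rails run between the posts' inner faces; the two y-running rails run between the posts' inner faces). 13 slats, each 100 mm wide (x) and 23 mm thick, lie across the top of the two x-running rails, running the full 1316 mm width of the frame in y; the slats are evenly spaced along x between the inner faces of the end posts with equal gaps (rounded down to the nearest mm) at the −x end and between each pair — any rounding remainder accumulates at the +x end.

C is an open-topped rectangular box: outside dimensions 341×504×317 mm, with a uniform wall and base thickness of 21 mm. The base is a full 341×504 slab on the floor; four walls sit on top of the base. The front and back walls (the −y and +y sides) span the full width; the two side walls fit between them.

The bed frame is against the table's +x side, with their −y faces flush. The open box is on top of the table, centred.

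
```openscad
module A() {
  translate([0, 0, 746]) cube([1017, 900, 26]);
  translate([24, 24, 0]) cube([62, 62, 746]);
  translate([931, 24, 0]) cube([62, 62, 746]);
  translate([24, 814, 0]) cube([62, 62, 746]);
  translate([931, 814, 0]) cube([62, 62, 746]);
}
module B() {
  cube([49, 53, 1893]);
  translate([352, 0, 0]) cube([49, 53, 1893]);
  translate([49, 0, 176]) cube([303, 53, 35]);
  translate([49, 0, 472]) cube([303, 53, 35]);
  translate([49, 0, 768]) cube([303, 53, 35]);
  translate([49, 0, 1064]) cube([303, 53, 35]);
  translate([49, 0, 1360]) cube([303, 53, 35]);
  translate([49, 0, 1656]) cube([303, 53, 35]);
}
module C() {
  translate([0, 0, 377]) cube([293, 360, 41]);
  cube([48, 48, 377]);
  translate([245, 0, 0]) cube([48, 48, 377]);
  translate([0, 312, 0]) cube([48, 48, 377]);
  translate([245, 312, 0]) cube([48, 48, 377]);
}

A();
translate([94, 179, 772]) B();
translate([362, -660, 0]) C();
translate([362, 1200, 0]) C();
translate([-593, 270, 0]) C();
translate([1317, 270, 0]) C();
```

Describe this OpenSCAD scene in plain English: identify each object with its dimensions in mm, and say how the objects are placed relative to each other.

A is a rectangular dining table. The top is 1017×900×26 mm with its upper surface at z = 772 mm. It stands on four 62×62 mm square legs, each inset 24 mm from the nearest pair of top edges, running from the floor to the underside of the top.

B is a straight ladder. Two 49×53 mm vertical rails, 1893 mm tall, stand 401 mm apart (outside-to-outside) with their front faces coplanar on the −y side. 6 rungs, each 53 mm deep and 35 mm tall, span between the inner faces of the rails, front faces flush with the rails. The lowest rung's underside is at z = 176 mm and rungs are spaced 296 mm apart (underside to underside).

C is a simple wooden stool: a rectangular seat 293 mm (x) by 360 mm (y), 41 mm thick, top face at z = 418 mm, on four square legs, each 48×48 mm in cross-section. The legs rest on z = 0, each flush with a corner of the seat.

The ladder is on top of the table. Four stools sit around the table at the −y, +y, −x, +x sides.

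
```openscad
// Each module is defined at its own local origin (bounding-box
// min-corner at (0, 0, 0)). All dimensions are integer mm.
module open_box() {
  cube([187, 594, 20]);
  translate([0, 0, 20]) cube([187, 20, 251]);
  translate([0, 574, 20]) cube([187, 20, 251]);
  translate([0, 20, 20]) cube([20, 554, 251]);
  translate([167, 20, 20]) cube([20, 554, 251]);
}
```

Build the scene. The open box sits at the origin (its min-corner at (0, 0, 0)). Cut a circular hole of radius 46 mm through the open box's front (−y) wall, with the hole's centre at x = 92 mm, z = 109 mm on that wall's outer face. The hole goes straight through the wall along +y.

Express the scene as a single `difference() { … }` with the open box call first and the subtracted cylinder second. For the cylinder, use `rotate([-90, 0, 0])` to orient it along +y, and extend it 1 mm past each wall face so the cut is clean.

difference() {
  open_box();
  translate([92, -1, 109]) rotate([-90, 0, 0]) cylinder(h = 22, r = 46);
}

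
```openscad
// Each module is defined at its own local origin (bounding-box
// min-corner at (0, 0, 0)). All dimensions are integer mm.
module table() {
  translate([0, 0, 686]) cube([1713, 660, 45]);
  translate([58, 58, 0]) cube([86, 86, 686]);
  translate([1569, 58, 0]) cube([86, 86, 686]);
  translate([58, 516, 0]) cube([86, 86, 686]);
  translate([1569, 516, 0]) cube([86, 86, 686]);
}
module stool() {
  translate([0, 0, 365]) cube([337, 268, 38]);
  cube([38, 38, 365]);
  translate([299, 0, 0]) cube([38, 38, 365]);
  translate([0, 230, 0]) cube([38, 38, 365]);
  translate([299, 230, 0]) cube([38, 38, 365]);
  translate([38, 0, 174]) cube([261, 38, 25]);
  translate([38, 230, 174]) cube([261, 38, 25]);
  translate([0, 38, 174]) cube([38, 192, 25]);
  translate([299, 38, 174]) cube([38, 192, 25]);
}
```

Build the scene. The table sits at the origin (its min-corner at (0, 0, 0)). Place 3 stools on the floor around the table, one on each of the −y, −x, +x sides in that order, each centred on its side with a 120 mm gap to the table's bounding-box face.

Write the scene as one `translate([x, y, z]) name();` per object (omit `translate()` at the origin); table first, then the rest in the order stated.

table();
translate([688, -388, 0]) stool();
translate([-457, 196, 0]) stool();
translate([1833, 196, 0]) stool();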